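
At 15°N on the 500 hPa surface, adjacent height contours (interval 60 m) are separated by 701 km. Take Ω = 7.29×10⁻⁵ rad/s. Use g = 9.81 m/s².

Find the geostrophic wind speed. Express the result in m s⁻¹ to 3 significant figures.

22.3 m s⁻¹

Coriolis parameter at 15°N:
f = 2Ω sin φ = 2 × 7.29×10⁻⁵ × sin 15° = 3.77×10⁻⁵ s⁻¹
Height gradient: |∂Z/∂n| = 60 m / 701000 m = 8.56×10⁻⁵
On a pressure surface, geostrophic balance gives V_g = (g/f)|∂Z/∂n|:
V_g = 9.81 × 8.56×10⁻⁵ / 3.77×10⁻⁵ = 22.3 m/s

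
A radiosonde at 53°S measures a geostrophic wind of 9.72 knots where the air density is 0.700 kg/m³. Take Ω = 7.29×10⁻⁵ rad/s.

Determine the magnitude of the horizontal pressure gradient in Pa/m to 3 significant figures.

4.08×10⁻⁴ Pa/m

Coriolis parameter at 53°S:
f = 2Ω sin φ = 2 × 7.29×10⁻⁵ × sin 53° = 1.16×10⁻⁴ s⁻¹
Wind speed in SI: 9.72 knots = 5.00 m/s
Geostrophic balance rearranged: |∂P/∂n| = f ρ V_g
|∂P/∂n| = 1.16×10⁻⁴ × 0.700 × 5.00 = 4.08×10⁻⁴ Pa/m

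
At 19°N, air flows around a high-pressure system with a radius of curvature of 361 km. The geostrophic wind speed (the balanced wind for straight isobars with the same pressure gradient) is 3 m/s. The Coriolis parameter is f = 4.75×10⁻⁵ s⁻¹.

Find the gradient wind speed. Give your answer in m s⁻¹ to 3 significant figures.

3.88 m s⁻¹

Around a high, pressure-gradient force acts outward with centrifugal, so Coriolis balances both:
fV = (1/ρ)|∂P/∂n| + V²/R  →  V² − fR·V + fR·V_g = 0
With fR = 4.75×10⁻⁵ × 361×10³ m = 17.1 m/s:
V = [fR − √((fR)² − 4 fR V_g)]/2 = [17.1 − √(17.1² − 4×17.1×3)]/2 = 3.88 m/s
Supergeostrophic (V > V_g = 3 m/s), as expected around a high.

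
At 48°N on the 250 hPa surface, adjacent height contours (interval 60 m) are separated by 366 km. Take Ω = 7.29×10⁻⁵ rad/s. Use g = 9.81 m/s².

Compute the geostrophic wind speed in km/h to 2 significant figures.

Coriolis parameter at 48°N:
f = 2Ω sin φ = 2 × 7.29×10⁻⁵ × sin 48° = 1.08×10⁻⁴ s⁻¹
Height gradient: |∂Z/∂n| = 60 m / 366000 m = 1.64×10⁻⁴
On a pressure surface, geostrophic balance gives V_g = (g/f)|∂Z/∂n|:
V_g = 9.81 × 1.64×10⁻⁴ / 1.08×10⁻⁴ = 14.8 m/s
Converting: 14.8 m/s × 3.6 = 53 km/h

53 km/h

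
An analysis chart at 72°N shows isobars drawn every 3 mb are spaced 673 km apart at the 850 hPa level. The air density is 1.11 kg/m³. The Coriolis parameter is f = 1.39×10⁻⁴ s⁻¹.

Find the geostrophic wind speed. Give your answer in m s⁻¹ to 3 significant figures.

Pressure gradient: |∂P/∂n| = 300 Pa / 673000 m = 4.46×10⁻⁴ Pa/m
Geostrophic balance (pressure-gradient force = Coriolis force):
V_g = (1/(fρ)) |∂P/∂n| = 4.46×10⁻⁴ / (1.39×10⁻⁴ × 1.11) = 2.89 m/s

2.89 m s⁻¹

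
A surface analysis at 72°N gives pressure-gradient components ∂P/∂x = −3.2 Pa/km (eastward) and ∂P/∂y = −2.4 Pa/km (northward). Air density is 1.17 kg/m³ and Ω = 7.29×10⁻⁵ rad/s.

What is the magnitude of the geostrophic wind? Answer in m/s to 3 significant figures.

Coriolis parameter at 72°N:
f = 2Ω sin φ = 2 × 7.29×10⁻⁵ × sin 72° = 1.39×10⁻⁴ s⁻¹
Component geostrophic relations (x east, y north):
u_g = −(1/(fρ)) ∂P/∂y,  v_g = (1/(fρ)) ∂P/∂x
u_g = −(−2.4×10⁻³)/(1.39×10⁻⁴ × 1.17) = 14.8 m/s;  v_g = (−3.2×10⁻³)/(1.39×10⁻⁴ × 1.17) = −19.7 m/s
|V_g| = √(u_g² + v_g²) = 24.7 m/s

24.7 m/s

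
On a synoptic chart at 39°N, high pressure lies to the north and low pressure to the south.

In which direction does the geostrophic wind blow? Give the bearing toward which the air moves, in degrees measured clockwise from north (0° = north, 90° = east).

270°

The pressure-gradient force points toward the south (bearing 180°).
Geostrophic balance: in the Northern Hemisphere the Coriolis force deflects motion to the right, so the geostrophic wind blows 90° to the right of the pressure-gradient force (low pressure on the left).
Rotating 180° by 90° clockwise gives 270° — the wind blows toward the west.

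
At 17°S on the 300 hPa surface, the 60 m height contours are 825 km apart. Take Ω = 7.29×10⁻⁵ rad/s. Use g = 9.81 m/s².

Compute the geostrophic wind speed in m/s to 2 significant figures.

Coriolis parameter at 17°S:
f = 2Ω sin φ = 2 × 7.29×10⁻⁵ × sin 17° = 4.26×10⁻⁵ s⁻¹
Height gradient: |∂Z/∂n| = 60 m / 825000 m = 7.27×10⁻⁵
On a pressure surface, geostrophic balance gives V_g = (g/f)|∂Z/∂n|:
V_g = 9.81 × 7.27×10⁻⁵ / 4.26×10⁻⁵ = 16.7 m/s

17 m/s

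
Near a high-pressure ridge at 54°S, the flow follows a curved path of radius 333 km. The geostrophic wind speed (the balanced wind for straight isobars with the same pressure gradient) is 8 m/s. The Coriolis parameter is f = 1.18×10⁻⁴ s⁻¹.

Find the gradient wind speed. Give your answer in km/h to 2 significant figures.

Around a high, pressure-gradient force acts outward with centrifugal, so Coriolis balances both:
fV = (1/ρ)|∂P/∂n| + V²/R  →  V² − fR·V + fR·V_g = 0
With fR = 1.18×10⁻⁴ × 333×10³ m = 39.3 m/s:
V = [fR − √((fR)² − 4 fR V_g)]/2 = [39.3 − √(39.3² − 4×39.3×8)]/2 = 11.2 m/s
Supergeostrophic (V > V_g = 8 m/s), as expected around a high.
Converting: 11.2 m/s × 3.6 = 40 km/h

40 km/h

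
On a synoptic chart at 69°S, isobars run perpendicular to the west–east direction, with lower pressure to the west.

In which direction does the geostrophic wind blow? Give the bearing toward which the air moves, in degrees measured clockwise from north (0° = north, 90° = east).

The pressure-gradient force points toward the west (bearing 270°).
Geostrophic balance: in the Southern Hemisphere the Coriolis force deflects motion to the left, so the geostrophic wind blows 90° to the left of the pressure-gradient force (low pressure on the right).
Rotating 270° by 90° counterclockwise gives 180° — the wind blows toward the south.

180°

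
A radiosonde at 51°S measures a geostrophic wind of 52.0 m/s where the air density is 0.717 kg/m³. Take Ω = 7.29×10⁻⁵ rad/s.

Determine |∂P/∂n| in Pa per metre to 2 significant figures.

4.2×10⁻³ Pa/m

Coriolis parameter at 51°S:
f = 2Ω sin φ = 2 × 7.29×10⁻⁵ × sin 51° = 1.13×10⁻⁴ s⁻¹
Geostrophic balance rearranged: |∂P/∂n| = f ρ V_g
|∂P/∂n| = 1.13×10⁻⁴ × 0.717 × 52.0 = 4.22×10⁻³ Pa/m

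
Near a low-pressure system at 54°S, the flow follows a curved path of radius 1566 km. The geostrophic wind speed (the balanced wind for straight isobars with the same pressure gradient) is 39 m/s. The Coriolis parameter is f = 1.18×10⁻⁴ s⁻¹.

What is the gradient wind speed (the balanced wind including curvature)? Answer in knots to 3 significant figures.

Around a low, centrifugal force acts outward with Coriolis, so pressure-gradient force balances both:
(1/ρ)|∂P/∂n| = fV + V²/R  →  V² + fR·V − fR·V_g = 0
With fR = 1.18×10⁻⁴ × 1566×10³ m = 185 m/s:
V = [−fR + √((fR)² + 4 fR V_g)]/2 = [−185 + √(185² + 4×185×39)]/2 = 33.1 m/s
Subgeostrophic (V < V_g = 39 m/s), as expected around a low.
Converting: 33.1 m/s × 1.944 = 64.3 knots

64.3 knots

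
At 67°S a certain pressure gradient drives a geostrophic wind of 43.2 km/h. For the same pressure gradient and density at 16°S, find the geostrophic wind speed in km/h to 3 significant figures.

144 km/h

With the same pressure gradient and density, V_g ∝ 1/f ∝ 1/sin φ.
V₂ = V₁ · sin φ₁ / sin φ₂ = 43.2 × sin 67° / sin 16°
V₂ = 43.2 × 0.9205/0.2756 = 144 km/h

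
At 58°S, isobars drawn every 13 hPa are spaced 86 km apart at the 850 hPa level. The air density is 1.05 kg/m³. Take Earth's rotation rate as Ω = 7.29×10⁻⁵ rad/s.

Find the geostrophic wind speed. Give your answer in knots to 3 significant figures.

226 knots

Coriolis parameter at 58°S:
f = 2Ω sin φ = 2 × 7.29×10⁻⁵ × sin 58° = 1.24×10⁻⁴ s⁻¹
Pressure gradient: |∂P/∂n| = 1300 Pa / 86000 m = 1.51×10⁻² Pa/m
Geostrophic balance (pressure-gradient force = Coriolis force):
V_g = (1/(fρ)) |∂P/∂n| = 1.51×10⁻² / (1.24×10⁻⁴ × 1.05) = 116 m/s
Converting: 116 m/s × 1.944 = 226 knots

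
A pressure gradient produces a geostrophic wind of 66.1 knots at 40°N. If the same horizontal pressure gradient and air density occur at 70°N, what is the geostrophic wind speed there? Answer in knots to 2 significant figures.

With the same pressure gradient and density, V_g ∝ 1/f ∝ 1/sin φ.
V₂ = V₁ · sin φ₁ / sin φ₂ = 66.1 × sin 40° / sin 70°
V₂ = 66.1 × 0.6428/0.9397 = 45 knots

45 knots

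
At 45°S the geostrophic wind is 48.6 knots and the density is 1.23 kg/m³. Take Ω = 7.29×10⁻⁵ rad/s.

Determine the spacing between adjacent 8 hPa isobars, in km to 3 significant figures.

252 km

Coriolis parameter at 45°S:
f = 2Ω sin φ = 2 × 7.29×10⁻⁵ × sin 45° = 1.03×10⁻⁴ s⁻¹
Wind speed in SI: 48.6 knots = 25.0 m/s
Geostrophic balance rearranged: |∂P/∂n| = f ρ V_g
|∂P/∂n| = 1.03×10⁻⁴ × 1.23 × 25.0 = 3.17×10⁻³ Pa/m
Isobar spacing: Δn = ΔP/|∂P/∂n| = 800 Pa / 3.17×10⁻³ Pa/m = 252329 m ≈ 252 km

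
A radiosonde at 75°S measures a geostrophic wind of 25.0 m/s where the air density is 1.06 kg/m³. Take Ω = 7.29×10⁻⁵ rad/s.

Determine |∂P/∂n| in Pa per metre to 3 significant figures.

3.73×10⁻³ Pa/m

Coriolis parameter at 75°S:
f = 2Ω sin φ = 2 × 7.29×10⁻⁵ × sin 75° = 1.41×10⁻⁴ s⁻¹
Geostrophic balance rearranged: |∂P/∂n| = f ρ V_g
|∂P/∂n| = 1.41×10⁻⁴ × 1.06 × 25.0 = 3.73×10⁻³ Pa/m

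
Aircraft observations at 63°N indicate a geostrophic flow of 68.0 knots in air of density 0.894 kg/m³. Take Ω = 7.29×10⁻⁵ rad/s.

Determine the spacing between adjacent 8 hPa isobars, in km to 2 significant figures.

Coriolis parameter at 63°N:
f = 2Ω sin φ = 2 × 7.29×10⁻⁵ × sin 63° = 1.30×10⁻⁴ s⁻¹
Wind speed in SI: 68.0 knots = 35.0 m/s
Geostrophic balance rearranged: |∂P/∂n| = f ρ V_g
|∂P/∂n| = 1.30×10⁻⁴ × 0.894 × 35.0 = 4.06×10⁻³ Pa/m
Isobar spacing: Δn = ΔP/|∂P/∂n| = 800 Pa / 4.06×10⁻³ Pa/m = 196910 m ≈ 200 km

200 km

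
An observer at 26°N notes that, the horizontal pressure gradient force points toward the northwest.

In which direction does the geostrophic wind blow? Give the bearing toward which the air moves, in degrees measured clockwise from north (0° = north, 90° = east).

045°

The pressure-gradient force points toward the northwest (bearing 315°).
Geostrophic balance: in the Northern Hemisphere the Coriolis force deflects motion to the right, so the geostrophic wind blows 90° to the right of the pressure-gradient force (low pressure on the left).
Rotating 315° by 90° clockwise gives 045° — the wind blows toward the northeast.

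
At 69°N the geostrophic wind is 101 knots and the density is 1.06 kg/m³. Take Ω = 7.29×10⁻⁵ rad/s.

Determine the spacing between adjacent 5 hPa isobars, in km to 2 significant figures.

Coriolis parameter at 69°N:
f = 2Ω sin φ = 2 × 7.29×10⁻⁵ × sin 69° = 1.36×10⁻⁴ s⁻¹
Wind speed in SI: 101 knots = 52.0 m/s
Geostrophic balance rearranged: |∂P/∂n| = f ρ V_g
|∂P/∂n| = 1.36×10⁻⁴ × 1.06 × 52.0 = 7.50×10⁻³ Pa/m
Isobar spacing: Δn = ΔP/|∂P/∂n| = 500 Pa / 7.50×10⁻³ Pa/m = 66695 m ≈ 67 km

67 km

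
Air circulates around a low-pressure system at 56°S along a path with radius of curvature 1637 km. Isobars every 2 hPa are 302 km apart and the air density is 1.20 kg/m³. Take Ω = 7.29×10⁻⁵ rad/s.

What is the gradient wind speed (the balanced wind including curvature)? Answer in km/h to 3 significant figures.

Coriolis parameter at 56°S:
f = 2Ω sin φ = 2 × 7.29×10⁻⁵ × sin 56° = 1.21×10⁻⁴ s⁻¹
Pressure gradient: |∂P/∂n| = 200 Pa / 302000 m = 6.62×10⁻⁴ Pa/m
Geostrophic speed: V_g = |∂P/∂n|/(fρ) = 6.62×10⁻⁴/(1.21×10⁻⁴ × 1.20) = 4.57 m/s
Around a low, centrifugal force acts outward with Coriolis, so pressure-gradient force balances both:
(1/ρ)|∂P/∂n| = fV + V²/R  →  V² + fR·V − fR·V_g = 0
With fR = 1.21×10⁻⁴ × 1637×10³ m = 198 m/s:
V = [−fR + √((fR)² + 4 fR V_g)]/2 = [−198 + √(198² + 4×198×4.57)]/2 = 4.46 m/s
Subgeostrophic (V < V_g = 4.57 m/s), as expected around a low.
Converting: 4.46 m/s × 3.6 = 16.1 km/h

16.1 km/h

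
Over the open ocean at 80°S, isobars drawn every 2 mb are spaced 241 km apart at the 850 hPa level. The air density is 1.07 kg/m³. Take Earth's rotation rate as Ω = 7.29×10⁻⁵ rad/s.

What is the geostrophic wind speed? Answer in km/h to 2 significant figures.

19 km/h

Coriolis parameter at 80°S:
f = 2Ω sin φ = 2 × 7.29×10⁻⁵ × sin 80° = 1.44×10⁻⁴ s⁻¹
Pressure gradient: |∂P/∂n| = 200 Pa / 241000 m = 8.30×10⁻⁴ Pa/m
Geostrophic balance (pressure-gradient force = Coriolis force):
V_g = (1/(fρ)) |∂P/∂n| = 8.30×10⁻⁴ / (1.44×10⁻⁴ × 1.07) = 5.40 m/s
Converting: 5.40 m/s × 3.6 = 19 km/h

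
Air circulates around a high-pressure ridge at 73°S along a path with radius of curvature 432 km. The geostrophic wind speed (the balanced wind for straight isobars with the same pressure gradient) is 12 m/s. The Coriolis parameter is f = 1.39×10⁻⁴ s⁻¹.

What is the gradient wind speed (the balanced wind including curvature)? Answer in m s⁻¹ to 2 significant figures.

Around a high, pressure-gradient force acts outward with centrifugal, so Coriolis balances both:
fV = (1/ρ)|∂P/∂n| + V²/R  →  V² − fR·V + fR·V_g = 0
With fR = 1.39×10⁻⁴ × 432×10³ m = 60.0 m/s:
V = [fR − √((fR)² − 4 fR V_g)]/2 = [60.0 − √(60.0² − 4×60.0×12)]/2 = 16.6 m/s
Supergeostrophic (V > V_g = 12 m/s), as expected around a high.

17 m s⁻¹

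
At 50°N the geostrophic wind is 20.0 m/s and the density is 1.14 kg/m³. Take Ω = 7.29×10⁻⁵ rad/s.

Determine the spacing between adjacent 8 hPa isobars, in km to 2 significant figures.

Coriolis parameter at 50°N:
f = 2Ω sin φ = 2 × 7.29×10⁻⁵ × sin 50° = 1.12×10⁻⁴ s⁻¹
Geostrophic balance rearranged: |∂P/∂n| = f ρ V_g
|∂P/∂n| = 1.12×10⁻⁴ × 1.14 × 20.0 = 2.55×10⁻³ Pa/m
Isobar spacing: Δn = ΔP/|∂P/∂n| = 800 Pa / 2.55×10⁻³ Pa/m = 314155 m ≈ 310 km

310 km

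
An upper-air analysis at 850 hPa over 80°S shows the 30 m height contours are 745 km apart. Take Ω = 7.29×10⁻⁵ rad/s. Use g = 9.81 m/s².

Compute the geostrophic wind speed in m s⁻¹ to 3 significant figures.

2.75 m s⁻¹

Coriolis parameter at 80°S:
f = 2Ω sin φ = 2 × 7.29×10⁻⁵ × sin 80° = 1.44×10⁻⁴ s⁻¹
Height gradient: |∂Z/∂n| = 30 m / 745000 m = 4.03×10⁻⁵
On a pressure surface, geostrophic balance gives V_g = (g/f)|∂Z/∂n|:
V_g = 9.81 × 4.03×10⁻⁵ / 1.44×10⁻⁴ = 2.75 m/s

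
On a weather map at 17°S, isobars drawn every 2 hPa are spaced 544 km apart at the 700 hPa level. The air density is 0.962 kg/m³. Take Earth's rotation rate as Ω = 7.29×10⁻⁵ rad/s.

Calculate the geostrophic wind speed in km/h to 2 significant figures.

Coriolis parameter at 17°S:
f = 2Ω sin φ = 2 × 7.29×10⁻⁵ × sin 17° = 4.26×10⁻⁵ s⁻¹
Pressure gradient: |∂P/∂n| = 200 Pa / 544000 m = 3.68×10⁻⁴ Pa/m
Geostrophic balance (pressure-gradient force = Coriolis force):
V_g = (1/(fρ)) |∂P/∂n| = 3.68×10⁻⁴ / (4.26×10⁻⁵ × 0.962) = 8.97 m/s
Converting: 8.97 m/s × 3.6 = 32 km/h

32 km/h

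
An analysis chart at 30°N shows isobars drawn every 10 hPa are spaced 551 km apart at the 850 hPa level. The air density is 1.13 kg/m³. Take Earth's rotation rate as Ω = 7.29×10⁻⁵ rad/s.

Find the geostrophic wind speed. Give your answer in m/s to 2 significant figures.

22 m/s

Coriolis parameter at 30°N:
f = 2Ω sin φ = 2 × 7.29×10⁻⁵ × sin 30° = 7.29×10⁻⁵ s⁻¹
Pressure gradient: |∂P/∂n| = 1000 Pa / 551000 m = 1.81×10⁻³ Pa/m
Geostrophic balance (pressure-gradient force = Coriolis force):
V_g = (1/(fρ)) |∂P/∂n| = 1.81×10⁻³ / (7.29×10⁻⁵ × 1.13) = 22.0 m/s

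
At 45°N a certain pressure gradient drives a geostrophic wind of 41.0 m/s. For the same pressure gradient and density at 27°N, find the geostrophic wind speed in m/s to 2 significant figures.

With the same pressure gradient and density, V_g ∝ 1/f ∝ 1/sin φ.
V₂ = V₁ · sin φ₁ / sin φ₂ = 41.0 × sin 45° / sin 27°
V₂ = 41.0 × 0.7071/0.4540 = 64 m/s

64 m/s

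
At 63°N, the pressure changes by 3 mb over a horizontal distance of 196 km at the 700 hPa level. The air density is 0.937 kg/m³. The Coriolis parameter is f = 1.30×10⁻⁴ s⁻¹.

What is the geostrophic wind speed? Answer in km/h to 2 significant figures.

45 km/h

Pressure gradient: |∂P/∂n| = 300 Pa / 196000 m = 1.53×10⁻³ Pa/m
Geostrophic balance (pressure-gradient force = Coriolis force):
V_g = (1/(fρ)) |∂P/∂n| = 1.53×10⁻³ / (1.30×10⁻⁴ × 0.937) = 12.6 m/s
Converting: 12.6 m/s × 3.6 = 45 km/h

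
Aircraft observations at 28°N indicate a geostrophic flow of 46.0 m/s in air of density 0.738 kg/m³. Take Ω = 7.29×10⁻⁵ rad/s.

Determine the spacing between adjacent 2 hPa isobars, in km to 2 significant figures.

Coriolis parameter at 28°N:
f = 2Ω sin φ = 2 × 7.29×10⁻⁵ × sin 28° = 6.84×10⁻⁵ s⁻¹
Geostrophic balance rearranged: |∂P/∂n| = f ρ V_g
|∂P/∂n| = 6.84×10⁻⁵ × 0.738 × 46.0 = 2.32×10⁻³ Pa/m
Isobar spacing: Δn = ΔP/|∂P/∂n| = 200 Pa / 2.32×10⁻³ Pa/m = 86069 m ≈ 86 km

86 km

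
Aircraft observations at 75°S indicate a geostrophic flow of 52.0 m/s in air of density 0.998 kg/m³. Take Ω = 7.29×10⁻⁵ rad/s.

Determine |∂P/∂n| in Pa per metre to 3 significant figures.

Coriolis parameter at 75°S:
f = 2Ω sin φ = 2 × 7.29×10⁻⁵ × sin 75° = 1.41×10⁻⁴ s⁻¹
Geostrophic balance rearranged: |∂P/∂n| = f ρ V_g
|∂P/∂n| = 1.41×10⁻⁴ × 0.998 × 52.0 = 7.31×10⁻³ Pa/m

7.31×10⁻³ Pa/m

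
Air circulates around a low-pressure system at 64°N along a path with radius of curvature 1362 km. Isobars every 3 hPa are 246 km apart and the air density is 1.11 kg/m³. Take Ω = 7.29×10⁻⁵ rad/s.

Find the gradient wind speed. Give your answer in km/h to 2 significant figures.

Coriolis parameter at 64°N:
f = 2Ω sin φ = 2 × 7.29×10⁻⁵ × sin 64° = 1.31×10⁻⁴ s⁻¹
Pressure gradient: |∂P/∂n| = 300 Pa / 246000 m = 1.22×10⁻³ Pa/m
Geostrophic speed: V_g = |∂P/∂n|/(fρ) = 1.22×10⁻³/(1.31×10⁻⁴ × 1.11) = 8.38 m/s
Around a low, centrifugal force acts outward with Coriolis, so pressure-gradient force balances both:
(1/ρ)|∂P/∂n| = fV + V²/R  →  V² + fR·V − fR·V_g = 0
With fR = 1.31×10⁻⁴ × 1362×10³ m = 178 m/s:
V = [−fR + √((fR)² + 4 fR V_g)]/2 = [−178 + √(178² + 4×178×8.38)]/2 = 8.02 m/s
Subgeostrophic (V < V_g = 8.38 m/s), as expected around a low.
Converting: 8.02 m/s × 3.6 = 29 km/h

29 km/h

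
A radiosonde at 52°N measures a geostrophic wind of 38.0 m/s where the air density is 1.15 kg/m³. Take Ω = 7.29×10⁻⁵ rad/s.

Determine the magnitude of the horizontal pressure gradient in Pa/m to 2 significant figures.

Coriolis parameter at 52°N:
f = 2Ω sin φ = 2 × 7.29×10⁻⁵ × sin 52° = 1.15×10⁻⁴ s⁻¹
Geostrophic balance rearranged: |∂P/∂n| = f ρ V_g
|∂P/∂n| = 1.15×10⁻⁴ × 1.15 × 38.0 = 5.02×10⁻³ Pa/m

5.0×10⁻³ Pa/m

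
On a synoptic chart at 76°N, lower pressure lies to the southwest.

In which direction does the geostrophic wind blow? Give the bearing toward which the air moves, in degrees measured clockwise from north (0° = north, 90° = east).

The pressure-gradient force points toward the southwest (bearing 225°).
Geostrophic balance: in the Northern Hemisphere the Coriolis force deflects motion to the right, so the geostrophic wind blows 90° to the right of the pressure-gradient force (low pressure on the left).
Rotating 225° by 90° clockwise gives 315° — the wind blows toward the northwest.

315°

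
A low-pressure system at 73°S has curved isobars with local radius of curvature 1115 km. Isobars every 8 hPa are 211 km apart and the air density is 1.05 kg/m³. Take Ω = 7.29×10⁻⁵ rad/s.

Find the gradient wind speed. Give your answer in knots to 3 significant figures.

Coriolis parameter at 73°S:
f = 2Ω sin φ = 2 × 7.29×10⁻⁵ × sin 73° = 1.39×10⁻⁴ s⁻¹
Pressure gradient: |∂P/∂n| = 800 Pa / 211000 m = 3.79×10⁻³ Pa/m
Geostrophic speed: V_g = |∂P/∂n|/(fρ) = 3.79×10⁻³/(1.39×10⁻⁴ × 1.05) = 25.9 m/s
Around a low, centrifugal force acts outward with Coriolis, so pressure-gradient force balances both:
(1/ρ)|∂P/∂n| = fV + V²/R  →  V² + fR·V − fR·V_g = 0
With fR = 1.39×10⁻⁴ × 1115×10³ m = 155 m/s:
V = [−fR + √((fR)² + 4 fR V_g)]/2 = [−155 + √(155² + 4×155×25.9)]/2 = 22.6 m/s
Subgeostrophic (V < V_g = 25.9 m/s), as expected around a low.
Converting: 22.6 m/s × 1.944 = 43.9 knots

43.9 knots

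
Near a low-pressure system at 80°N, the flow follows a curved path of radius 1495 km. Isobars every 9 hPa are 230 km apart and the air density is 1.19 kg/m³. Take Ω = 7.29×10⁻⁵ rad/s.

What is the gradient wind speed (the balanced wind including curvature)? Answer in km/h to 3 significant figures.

Coriolis parameter at 80°N:
f = 2Ω sin φ = 2 × 7.29×10⁻⁵ × sin 80° = 1.44×10⁻⁴ s⁻¹
Pressure gradient: |∂P/∂n| = 900 Pa / 230000 m = 3.91×10⁻³ Pa/m
Geostrophic speed: V_g = |∂P/∂n|/(fρ) = 3.91×10⁻³/(1.44×10⁻⁴ × 1.19) = 22.9 m/s
Around a low, centrifugal force acts outward with Coriolis, so pressure-gradient force balances both:
(1/ρ)|∂P/∂n| = fV + V²/R  →  V² + fR·V − fR·V_g = 0
With fR = 1.44×10⁻⁴ × 1495×10³ m = 215 m/s:
V = [−fR + √((fR)² + 4 fR V_g)]/2 = [−215 + √(215² + 4×215×22.9)]/2 = 20.9 m/s
Subgeostrophic (V < V_g = 22.9 m/s), as expected around a low.
Converting: 20.9 m/s × 3.6 = 75.1 km/h

75.1 km/h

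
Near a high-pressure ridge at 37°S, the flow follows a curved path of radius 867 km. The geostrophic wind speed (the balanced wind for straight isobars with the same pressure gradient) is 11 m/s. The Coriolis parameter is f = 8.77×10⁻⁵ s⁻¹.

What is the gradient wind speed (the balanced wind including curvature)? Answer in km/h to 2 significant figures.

Around a high, pressure-gradient force acts outward with centrifugal, so Coriolis balances both:
fV = (1/ρ)|∂P/∂n| + V²/R  →  V² − fR·V + fR·V_g = 0
With fR = 8.77×10⁻⁵ × 867×10³ m = 76.0 m/s:
V = [fR − √((fR)² − 4 fR V_g)]/2 = [76.0 − √(76.0² − 4×76.0×11)]/2 = 13.3 m/s
Supergeostrophic (V > V_g = 11 m/s), as expected around a high.
Converting: 13.3 m/s × 3.6 = 48 km/h

48 km/h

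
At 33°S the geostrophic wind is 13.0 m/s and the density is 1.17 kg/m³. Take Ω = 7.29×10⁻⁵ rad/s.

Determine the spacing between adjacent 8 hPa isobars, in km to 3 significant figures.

662 km

Coriolis parameter at 33°S:
f = 2Ω sin φ = 2 × 7.29×10⁻⁵ × sin 33° = 7.94×10⁻⁵ s⁻¹
Geostrophic balance rearranged: |∂P/∂n| = f ρ V_g
|∂P/∂n| = 7.94×10⁻⁵ × 1.17 × 13.0 = 1.21×10⁻³ Pa/m
Isobar spacing: Δn = ΔP/|∂P/∂n| = 800 Pa / 1.21×10⁻³ Pa/m = 662361 m ≈ 662 km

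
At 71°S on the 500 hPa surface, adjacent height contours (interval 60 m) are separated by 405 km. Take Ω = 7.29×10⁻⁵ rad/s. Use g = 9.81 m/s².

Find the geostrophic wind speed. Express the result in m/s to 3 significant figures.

Coriolis parameter at 71°S:
f = 2Ω sin φ = 2 × 7.29×10⁻⁵ × sin 71° = 1.38×10⁻⁴ s⁻¹
Height gradient: |∂Z/∂n| = 60 m / 405000 m = 1.48×10⁻⁴
On a pressure surface, geostrophic balance gives V_g = (g/f)|∂Z/∂n|:
V_g = 9.81 × 1.48×10⁻⁴ / 1.38×10⁻⁴ = 10.5 m/s

10.5 m/s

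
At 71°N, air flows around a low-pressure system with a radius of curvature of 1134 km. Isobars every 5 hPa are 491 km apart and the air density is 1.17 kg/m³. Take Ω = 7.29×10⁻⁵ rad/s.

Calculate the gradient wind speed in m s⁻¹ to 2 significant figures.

Coriolis parameter at 71°N:
f = 2Ω sin φ = 2 × 7.29×10⁻⁵ × sin 71° = 1.38×10⁻⁴ s⁻¹
Pressure gradient: |∂P/∂n| = 500 Pa / 491000 m = 1.02×10⁻³ Pa/m
Geostrophic speed: V_g = |∂P/∂n|/(fρ) = 1.02×10⁻³/(1.38×10⁻⁴ × 1.17) = 6.31 m/s
Around a low, centrifugal force acts outward with Coriolis, so pressure-gradient force balances both:
(1/ρ)|∂P/∂n| = fV + V²/R  →  V² + fR·V − fR·V_g = 0
With fR = 1.38×10⁻⁴ × 1134×10³ m = 156 m/s:
V = [−fR + √((fR)² + 4 fR V_g)]/2 = [−156 + √(156² + 4×156×6.31)]/2 = 6.08 m/s
Subgeostrophic (V < V_g = 6.31 m/s), as expected around a low.

6.1 m s⁻¹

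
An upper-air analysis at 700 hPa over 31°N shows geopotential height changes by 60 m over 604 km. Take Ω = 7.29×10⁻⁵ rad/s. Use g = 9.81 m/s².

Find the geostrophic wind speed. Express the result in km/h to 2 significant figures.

Coriolis parameter at 31°N:
f = 2Ω sin φ = 2 × 7.29×10⁻⁵ × sin 31° = 7.51×10⁻⁵ s⁻¹
Height gradient: |∂Z/∂n| = 60 m / 604000 m = 9.93×10⁻⁵
On a pressure surface, geostrophic balance gives V_g = (g/f)|∂Z/∂n|:
V_g = 9.81 × 9.93×10⁻⁵ / 7.51×10⁻⁵ = 13.0 m/s
Converting: 13.0 m/s × 3.6 = 47 km/h

47 km/h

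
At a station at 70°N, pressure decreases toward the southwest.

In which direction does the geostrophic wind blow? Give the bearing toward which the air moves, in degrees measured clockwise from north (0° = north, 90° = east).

The pressure-gradient force points toward the southwest (bearing 225°).
Geostrophic balance: in the Northern Hemisphere the Coriolis force deflects motion to the right, so the geostrophic wind blows 90° to the right of the pressure-gradient force (low pressure on the left).
Rotating 225° by 90° clockwise gives 315° — the wind blows toward the northwest.

315°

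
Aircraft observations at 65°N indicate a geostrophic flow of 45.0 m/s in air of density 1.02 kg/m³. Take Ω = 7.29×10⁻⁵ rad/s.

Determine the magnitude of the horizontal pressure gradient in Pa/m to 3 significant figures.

Coriolis parameter at 65°N:
f = 2Ω sin φ = 2 × 7.29×10⁻⁵ × sin 65° = 1.32×10⁻⁴ s⁻¹
Geostrophic balance rearranged: |∂P/∂n| = f ρ V_g
|∂P/∂n| = 1.32×10⁻⁴ × 1.02 × 45.0 = 6.07×10⁻³ Pa/m

6.07×10⁻³ Pa/m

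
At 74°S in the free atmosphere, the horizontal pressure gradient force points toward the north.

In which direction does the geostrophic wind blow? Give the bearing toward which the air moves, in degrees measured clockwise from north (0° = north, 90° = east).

270°

The pressure-gradient force points toward the north (bearing 000°).
Geostrophic balance: in the Southern Hemisphere the Coriolis force deflects motion to the left, so the geostrophic wind blows 90° to the left of the pressure-gradient force (low pressure on the right).
Rotating 000° by 90° counterclockwise gives 270° — the wind blows toward the west.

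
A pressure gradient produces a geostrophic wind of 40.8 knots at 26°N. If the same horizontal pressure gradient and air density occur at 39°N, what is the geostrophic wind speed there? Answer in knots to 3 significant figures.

With the same pressure gradient and density, V_g ∝ 1/f ∝ 1/sin φ.
V₂ = V₁ · sin φ₁ / sin φ₂ = 40.8 × sin 26° / sin 39°
V₂ = 40.8 × 0.4384/0.6293 = 28.4 knots

28.4 knots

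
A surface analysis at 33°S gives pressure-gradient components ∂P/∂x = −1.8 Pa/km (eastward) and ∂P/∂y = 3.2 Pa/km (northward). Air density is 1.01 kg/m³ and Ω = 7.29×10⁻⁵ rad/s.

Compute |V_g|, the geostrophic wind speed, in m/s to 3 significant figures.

Coriolis parameter at 33°S:
f = 2Ω sin φ = 2 × 7.29×10⁻⁵ × sin 33° = 7.94×10⁻⁵ s⁻¹
In the Southern Hemisphere f is negative: f = −7.94×10⁻⁵ s⁻¹.
Component geostrophic relations (x east, y north):
u_g = −(1/(fρ)) ∂P/∂y,  v_g = (1/(fρ)) ∂P/∂x
u_g = −(3.2×10⁻³)/(−7.94×10⁻⁵ × 1.01) = 39.9 m/s;  v_g = (−1.8×10⁻³)/(−7.94×10⁻⁵ × 1.01) = 22.4 m/s
|V_g| = √(u_g² + v_g²) = 45.8 m/s

45.8 m/s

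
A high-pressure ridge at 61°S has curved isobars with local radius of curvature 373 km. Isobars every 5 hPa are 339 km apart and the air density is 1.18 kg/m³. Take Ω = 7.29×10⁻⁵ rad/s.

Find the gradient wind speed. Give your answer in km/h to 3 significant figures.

Coriolis parameter at 61°S:
f = 2Ω sin φ = 2 × 7.29×10⁻⁵ × sin 61° = 1.28×10⁻⁴ s⁻¹
Pressure gradient: |∂P/∂n| = 500 Pa / 339000 m = 1.47×10⁻³ Pa/m
Geostrophic speed: V_g = |∂P/∂n|/(fρ) = 1.47×10⁻³/(1.28×10⁻⁴ × 1.18) = 9.80 m/s
Around a high, pressure-gradient force acts outward with centrifugal, so Coriolis balances both:
fV = (1/ρ)|∂P/∂n| + V²/R  →  V² − fR·V + fR·V_g = 0
With fR = 1.28×10⁻⁴ × 373×10³ m = 47.6 m/s:
V = [fR − √((fR)² − 4 fR V_g)]/2 = [47.6 − √(47.6² − 4×47.6×9.8)]/2 = 13.8 m/s
Supergeostrophic (V > V_g = 9.8 m/s), as expected around a high.
Converting: 13.8 m/s × 3.6 = 49.7 km/h

49.7 km/h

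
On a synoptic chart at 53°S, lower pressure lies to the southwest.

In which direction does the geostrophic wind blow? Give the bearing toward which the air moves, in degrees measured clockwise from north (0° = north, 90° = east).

The pressure-gradient force points toward the southwest (bearing 225°).
Geostrophic balance: in the Southern Hemisphere the Coriolis force deflects motion to the left, so the geostrophic wind blows 90° to the left of the pressure-gradient force (low pressure on the right).
Rotating 225° by 90° counterclockwise gives 135° — the wind blows toward the southeast.

135°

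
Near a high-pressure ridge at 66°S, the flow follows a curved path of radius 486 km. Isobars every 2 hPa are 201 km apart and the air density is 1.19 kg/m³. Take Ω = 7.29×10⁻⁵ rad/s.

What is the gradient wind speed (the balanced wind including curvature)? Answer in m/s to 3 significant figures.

7.04 m/s

Coriolis parameter at 66°S:
f = 2Ω sin φ = 2 × 7.29×10⁻⁵ × sin 66° = 1.33×10⁻⁴ s⁻¹
Pressure gradient: |∂P/∂n| = 200 Pa / 201000 m = 9.95×10⁻⁴ Pa/m
Geostrophic speed: V_g = |∂P/∂n|/(fρ) = 9.95×10⁻⁴/(1.33×10⁻⁴ × 1.19) = 6.28 m/s
Around a high, pressure-gradient force acts outward with centrifugal, so Coriolis balances both:
fV = (1/ρ)|∂P/∂n| + V²/R  →  V² − fR·V + fR·V_g = 0
With fR = 1.33×10⁻⁴ × 486×10³ m = 64.7 m/s:
V = [fR − √((fR)² − 4 fR V_g)]/2 = [64.7 − √(64.7² − 4×64.7×6.28)]/2 = 7.04 m/s
Supergeostrophic (V > V_g = 6.28 m/s), as expected around a high.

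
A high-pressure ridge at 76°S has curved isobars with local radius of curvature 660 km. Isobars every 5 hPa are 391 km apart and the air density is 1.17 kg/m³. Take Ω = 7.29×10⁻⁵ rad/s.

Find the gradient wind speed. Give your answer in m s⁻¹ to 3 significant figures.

8.50 m s⁻¹

Coriolis parameter at 76°S:
f = 2Ω sin φ = 2 × 7.29×10⁻⁵ × sin 76° = 1.41×10⁻⁴ s⁻¹
Pressure gradient: |∂P/∂n| = 500 Pa / 391000 m = 1.28×10⁻³ Pa/m
Geostrophic speed: V_g = |∂P/∂n|/(fρ) = 1.28×10⁻³/(1.41×10⁻⁴ × 1.17) = 7.73 m/s
Around a high, pressure-gradient force acts outward with centrifugal, so Coriolis balances both:
fV = (1/ρ)|∂P/∂n| + V²/R  →  V² − fR·V + fR·V_g = 0
With fR = 1.41×10⁻⁴ × 660×10³ m = 93.4 m/s:
V = [fR − √((fR)² − 4 fR V_g)]/2 = [93.4 − √(93.4² − 4×93.4×7.73)]/2 = 8.5 m/s
Supergeostrophic (V > V_g = 7.73 m/s), as expected around a high.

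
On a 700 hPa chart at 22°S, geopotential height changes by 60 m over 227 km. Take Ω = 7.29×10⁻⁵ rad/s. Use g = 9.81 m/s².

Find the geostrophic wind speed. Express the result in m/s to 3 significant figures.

Coriolis parameter at 22°S:
f = 2Ω sin φ = 2 × 7.29×10⁻⁵ × sin 22° = 5.46×10⁻⁵ s⁻¹
Height gradient: |∂Z/∂n| = 60 m / 227000 m = 2.64×10⁻⁴
On a pressure surface, geostrophic balance gives V_g = (g/f)|∂Z/∂n|:
V_g = 9.81 × 2.64×10⁻⁴ / 5.46×10⁻⁵ = 47.5 m/s

47.5 m/s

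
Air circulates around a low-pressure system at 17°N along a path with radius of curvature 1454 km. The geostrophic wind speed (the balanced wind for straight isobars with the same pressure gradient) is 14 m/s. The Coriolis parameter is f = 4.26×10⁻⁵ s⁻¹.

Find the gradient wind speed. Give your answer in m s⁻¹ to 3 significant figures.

11.8 m s⁻¹

Around a low, centrifugal force acts outward with Coriolis, so pressure-gradient force balances both:
(1/ρ)|∂P/∂n| = fV + V²/R  →  V² + fR·V − fR·V_g = 0
With fR = 4.26×10⁻⁵ × 1454×10³ m = 61.9 m/s:
V = [−fR + √((fR)² + 4 fR V_g)]/2 = [−61.9 + √(61.9² + 4×61.9×14)]/2 = 11.8 m/s
Subgeostrophic (V < V_g = 14 m/s), as expected around a low.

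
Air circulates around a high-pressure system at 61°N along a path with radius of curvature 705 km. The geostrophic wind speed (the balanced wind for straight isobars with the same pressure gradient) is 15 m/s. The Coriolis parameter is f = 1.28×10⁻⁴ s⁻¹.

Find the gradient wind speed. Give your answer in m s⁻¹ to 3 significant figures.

Around a high, pressure-gradient force acts outward with centrifugal, so Coriolis balances both:
fV = (1/ρ)|∂P/∂n| + V²/R  →  V² − fR·V + fR·V_g = 0
With fR = 1.28×10⁻⁴ × 705×10³ m = 90.2 m/s:
V = [fR − √((fR)² − 4 fR V_g)]/2 = [90.2 − √(90.2² − 4×90.2×15)]/2 = 19 m/s
Supergeostrophic (V > V_g = 15 m/s), as expected around a high.

19.0 m s⁻¹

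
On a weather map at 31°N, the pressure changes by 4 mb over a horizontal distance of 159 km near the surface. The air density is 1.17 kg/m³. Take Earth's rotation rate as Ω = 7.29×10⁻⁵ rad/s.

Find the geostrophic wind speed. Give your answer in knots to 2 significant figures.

Coriolis parameter at 31°N:
f = 2Ω sin φ = 2 × 7.29×10⁻⁵ × sin 31° = 7.51×10⁻⁵ s⁻¹
Pressure gradient: |∂P/∂n| = 400 Pa / 159000 m = 2.52×10⁻³ Pa/m
Geostrophic balance (pressure-gradient force = Coriolis force):
V_g = (1/(fρ)) |∂P/∂n| = 2.52×10⁻³ / (7.51×10⁻⁵ × 1.17) = 28.6 m/s
Converting: 28.6 m/s × 1.944 = 56 knots

56 knots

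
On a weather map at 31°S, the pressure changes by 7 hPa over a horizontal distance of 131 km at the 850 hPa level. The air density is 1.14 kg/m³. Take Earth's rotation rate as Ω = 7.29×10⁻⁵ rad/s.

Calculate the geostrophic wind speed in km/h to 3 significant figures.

Coriolis parameter at 31°S:
f = 2Ω sin φ = 2 × 7.29×10⁻⁵ × sin 31° = 7.51×10⁻⁵ s⁻¹
Pressure gradient: |∂P/∂n| = 700 Pa / 131000 m = 5.34×10⁻³ Pa/m
Geostrophic balance (pressure-gradient force = Coriolis force):
V_g = (1/(fρ)) |∂P/∂n| = 5.34×10⁻³ / (7.51×10⁻⁵ × 1.14) = 62.4 m/s
Converting: 62.4 m/s × 3.6 = 225 km/h

225 km/h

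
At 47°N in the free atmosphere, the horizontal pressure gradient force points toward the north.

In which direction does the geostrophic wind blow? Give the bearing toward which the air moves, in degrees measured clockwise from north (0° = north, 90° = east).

090°

The pressure-gradient force points toward the north (bearing 000°).
Geostrophic balance: in the Northern Hemisphere the Coriolis force deflects motion to the right, so the geostrophic wind blows 90° to the right of the pressure-gradient force (low pressure on the left).
Rotating 000° by 90° clockwise gives 090° — the wind blows toward the east.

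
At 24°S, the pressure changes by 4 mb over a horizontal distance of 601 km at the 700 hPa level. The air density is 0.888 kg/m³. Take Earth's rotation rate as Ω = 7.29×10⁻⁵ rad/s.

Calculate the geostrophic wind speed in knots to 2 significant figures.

Coriolis parameter at 24°S:
f = 2Ω sin φ = 2 × 7.29×10⁻⁵ × sin 24° = 5.93×10⁻⁵ s⁻¹
Pressure gradient: |∂P/∂n| = 400 Pa / 601000 m = 6.66×10⁻⁴ Pa/m
Geostrophic balance (pressure-gradient force = Coriolis force):
V_g = (1/(fρ)) |∂P/∂n| = 6.66×10⁻⁴ / (5.93×10⁻⁵ × 0.888) = 12.6 m/s
Converting: 12.6 m/s × 1.944 = 25 knots

25 knots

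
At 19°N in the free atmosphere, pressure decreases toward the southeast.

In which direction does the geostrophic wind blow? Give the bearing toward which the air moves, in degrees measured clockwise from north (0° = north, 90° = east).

225°

The pressure-gradient force points toward the southeast (bearing 135°).
Geostrophic balance: in the Northern Hemisphere the Coriolis force deflects motion to the right, so the geostrophic wind blows 90° to the right of the pressure-gradient force (low pressure on the left).
Rotating 135° by 90° clockwise gives 225° — the wind blows toward the southwest.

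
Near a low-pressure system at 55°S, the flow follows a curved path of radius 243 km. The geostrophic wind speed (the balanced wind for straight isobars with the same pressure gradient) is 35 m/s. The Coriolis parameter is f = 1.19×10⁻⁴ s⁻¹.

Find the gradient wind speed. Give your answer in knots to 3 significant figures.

39.8 knots

Around a low, centrifugal force acts outward with Coriolis, so pressure-gradient force balances both:
(1/ρ)|∂P/∂n| = fV + V²/R  →  V² + fR·V − fR·V_g = 0
With fR = 1.19×10⁻⁴ × 243×10³ m = 28.9 m/s:
V = [−fR + √((fR)² + 4 fR V_g)]/2 = [−28.9 + √(28.9² + 4×28.9×35)]/2 = 20.5 m/s
Subgeostrophic (V < V_g = 35 m/s), as expected around a low.
Converting: 20.5 m/s × 1.944 = 39.8 knots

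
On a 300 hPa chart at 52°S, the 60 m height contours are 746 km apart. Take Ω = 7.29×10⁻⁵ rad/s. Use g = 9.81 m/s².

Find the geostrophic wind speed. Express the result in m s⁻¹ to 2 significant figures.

6.9 m s⁻¹

Coriolis parameter at 52°S:
f = 2Ω sin φ = 2 × 7.29×10⁻⁵ × sin 52° = 1.15×10⁻⁴ s⁻¹
Height gradient: |∂Z/∂n| = 60 m / 746000 m = 8.04×10⁻⁵
On a pressure surface, geostrophic balance gives V_g = (g/f)|∂Z/∂n|:
V_g = 9.81 × 8.04×10⁻⁵ / 1.15×10⁻⁴ = 6.87 m/s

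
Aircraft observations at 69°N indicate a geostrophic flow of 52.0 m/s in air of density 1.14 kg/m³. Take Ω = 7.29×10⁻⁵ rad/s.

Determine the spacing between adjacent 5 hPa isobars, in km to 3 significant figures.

62.0 km

Coriolis parameter at 69°N:
f = 2Ω sin φ = 2 × 7.29×10⁻⁵ × sin 69° = 1.36×10⁻⁴ s⁻¹
Geostrophic balance rearranged: |∂P/∂n| = f ρ V_g
|∂P/∂n| = 1.36×10⁻⁴ × 1.14 × 52.0 = 8.07×10⁻³ Pa/m
Isobar spacing: Δn = ΔP/|∂P/∂n| = 500 Pa / 8.07×10⁻³ Pa/m = 61966 m ≈ 62.0 km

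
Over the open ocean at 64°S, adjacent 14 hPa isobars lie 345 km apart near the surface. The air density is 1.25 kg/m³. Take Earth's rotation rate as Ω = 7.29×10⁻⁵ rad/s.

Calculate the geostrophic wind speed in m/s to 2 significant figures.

25 m/s

Coriolis parameter at 64°S:
f = 2Ω sin φ = 2 × 7.29×10⁻⁵ × sin 64° = 1.31×10⁻⁴ s⁻¹
Pressure gradient: |∂P/∂n| = 1400 Pa / 345000 m = 4.06×10⁻³ Pa/m
Geostrophic balance (pressure-gradient force = Coriolis force):
V_g = (1/(fρ)) |∂P/∂n| = 4.06×10⁻³ / (1.31×10⁻⁴ × 1.25) = 24.8 m/s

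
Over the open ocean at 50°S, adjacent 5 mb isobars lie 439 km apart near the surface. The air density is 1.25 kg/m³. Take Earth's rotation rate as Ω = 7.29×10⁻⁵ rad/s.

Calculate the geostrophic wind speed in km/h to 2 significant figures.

Coriolis parameter at 50°S:
f = 2Ω sin φ = 2 × 7.29×10⁻⁵ × sin 50° = 1.12×10⁻⁴ s⁻¹
Pressure gradient: |∂P/∂n| = 500 Pa / 439000 m = 1.14×10⁻³ Pa/m
Geostrophic balance (pressure-gradient force = Coriolis force):
V_g = (1/(fρ)) |∂P/∂n| = 1.14×10⁻³ / (1.12×10⁻⁴ × 1.25) = 8.16 m/s
Converting: 8.16 m/s × 3.6 = 29 km/h

29 km/h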